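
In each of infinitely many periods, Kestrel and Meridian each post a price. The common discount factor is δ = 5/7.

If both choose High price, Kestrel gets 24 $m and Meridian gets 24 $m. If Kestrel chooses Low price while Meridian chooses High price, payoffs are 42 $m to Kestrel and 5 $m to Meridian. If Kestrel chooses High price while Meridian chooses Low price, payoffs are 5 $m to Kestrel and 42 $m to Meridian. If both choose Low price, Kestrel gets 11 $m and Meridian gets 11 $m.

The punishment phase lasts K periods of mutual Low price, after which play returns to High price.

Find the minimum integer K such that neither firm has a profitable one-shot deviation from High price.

3

IC: δ(1−δ^K)/(1−δ) ≥ (42−24)/(24−11) = 18/13.
With δ = 5/7: need 1 − δ^K ≥ 18/13·(1−5/7)/(5/7), i.e. δ^K ≤ 0.4462.
Since (5/7)^2 = 0.5102 and (5/7)^3 = 0.3644, the smallest such K is 3.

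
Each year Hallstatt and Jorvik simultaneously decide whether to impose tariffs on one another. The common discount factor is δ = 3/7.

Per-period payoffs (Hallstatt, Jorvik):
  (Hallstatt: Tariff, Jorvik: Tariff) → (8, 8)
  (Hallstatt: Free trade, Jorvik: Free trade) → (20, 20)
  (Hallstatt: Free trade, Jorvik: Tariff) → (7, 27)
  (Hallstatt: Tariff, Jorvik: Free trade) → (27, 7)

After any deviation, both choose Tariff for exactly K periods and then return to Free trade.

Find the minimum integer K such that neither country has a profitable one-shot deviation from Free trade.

2

No profitable deviation requires (20−8)(δ+…+δ^K) ≥ 27−20, i.e. δ+…+δ^K ≥ 7/12 ≈ 0.5833.
With δ = 3/7, the partial sums are K=1: 0.4286, K=2: 0.6122.
K = 2 is the first length at which the sum reaches 0.5833.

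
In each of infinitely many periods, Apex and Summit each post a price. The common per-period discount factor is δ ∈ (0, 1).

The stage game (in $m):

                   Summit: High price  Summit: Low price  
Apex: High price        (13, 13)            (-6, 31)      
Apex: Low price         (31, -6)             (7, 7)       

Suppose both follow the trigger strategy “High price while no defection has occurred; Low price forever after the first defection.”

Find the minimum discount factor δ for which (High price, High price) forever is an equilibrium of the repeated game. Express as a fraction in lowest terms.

One-period gain from deviating is 31 − 13 = 18. The loss is 13 − 7 = 6 in every subsequent period, with present value 6·δ/(1−δ).
Deviation is unprofitable when 6·δ/(1−δ) ≥ 18, i.e. δ/(1−δ) ≥ 3.
Equivalently δ ≥ 18/(18+6) = 3/4.

3/4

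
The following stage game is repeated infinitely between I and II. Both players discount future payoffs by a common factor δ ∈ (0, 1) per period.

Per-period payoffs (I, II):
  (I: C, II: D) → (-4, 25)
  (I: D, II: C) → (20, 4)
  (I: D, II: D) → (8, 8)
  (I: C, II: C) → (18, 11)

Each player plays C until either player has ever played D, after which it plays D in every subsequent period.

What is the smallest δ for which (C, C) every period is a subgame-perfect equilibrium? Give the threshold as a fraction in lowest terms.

I's threshold: (20−18)/(20−8) = 1/6.
II's threshold: (25−11)/(25−8) = 14/17.
1/6 < 14/17, so II binds and δ* = 14/17.

14/17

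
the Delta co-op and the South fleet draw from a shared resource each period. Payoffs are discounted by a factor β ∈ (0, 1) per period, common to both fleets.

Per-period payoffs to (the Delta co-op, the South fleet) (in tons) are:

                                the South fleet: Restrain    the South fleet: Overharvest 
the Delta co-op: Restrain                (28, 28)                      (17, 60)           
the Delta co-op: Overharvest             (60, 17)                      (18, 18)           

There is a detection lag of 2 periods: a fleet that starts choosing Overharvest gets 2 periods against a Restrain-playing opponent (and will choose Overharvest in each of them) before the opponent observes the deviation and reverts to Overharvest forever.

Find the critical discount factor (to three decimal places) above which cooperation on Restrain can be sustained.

0.873

The best deviation is to choose Overharvest for all 2 undetected periods, earning 60 each, then 18 forever once detected.
Deviation value: 60(1−β^2)/(1−β) + 18β^2/(1−β); cooperation value: 28/(1−β).
IC: 28 ≥ 60(1−β^2) + 18β^2 = 60 − 42β^2.
So β^2 ≥ 32/42 = 16/21, giving β ≥ (16/21)^(1/2) ≈ 0.873.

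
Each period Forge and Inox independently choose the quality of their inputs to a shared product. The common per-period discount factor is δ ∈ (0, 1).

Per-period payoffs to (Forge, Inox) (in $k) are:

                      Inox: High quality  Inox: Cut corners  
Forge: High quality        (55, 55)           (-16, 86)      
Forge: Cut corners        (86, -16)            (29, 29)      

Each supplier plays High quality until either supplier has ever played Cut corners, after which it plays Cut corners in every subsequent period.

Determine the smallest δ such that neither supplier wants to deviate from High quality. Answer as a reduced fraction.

Under grim trigger the critical discount factor is (T−C)/(T−P) with T = 86, C = 55, P = 29.
δ* = (86−55)/(86−29) = 31/57.

31/57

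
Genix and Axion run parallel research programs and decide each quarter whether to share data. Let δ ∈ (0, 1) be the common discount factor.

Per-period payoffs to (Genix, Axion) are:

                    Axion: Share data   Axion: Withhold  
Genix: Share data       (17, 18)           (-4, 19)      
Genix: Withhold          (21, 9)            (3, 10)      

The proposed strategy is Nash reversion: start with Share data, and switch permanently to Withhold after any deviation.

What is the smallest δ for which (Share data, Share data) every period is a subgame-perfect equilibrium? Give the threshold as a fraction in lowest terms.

Genix's threshold: (21−17)/(21−3) = 2/9.
Axion's threshold: (19−18)/(19−10) = 1/9.
2/9 > 1/9, so Genix binds and δ* = 2/9.

2/9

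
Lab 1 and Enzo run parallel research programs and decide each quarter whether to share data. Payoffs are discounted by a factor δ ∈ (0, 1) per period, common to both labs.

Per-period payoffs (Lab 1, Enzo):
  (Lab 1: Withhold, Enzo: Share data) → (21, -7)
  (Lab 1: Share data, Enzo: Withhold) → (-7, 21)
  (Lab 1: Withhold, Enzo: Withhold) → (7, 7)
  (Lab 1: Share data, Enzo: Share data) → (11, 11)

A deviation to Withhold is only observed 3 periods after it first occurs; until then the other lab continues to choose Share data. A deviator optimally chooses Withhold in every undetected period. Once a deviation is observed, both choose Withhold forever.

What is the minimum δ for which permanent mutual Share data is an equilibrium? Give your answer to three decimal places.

0.894

The best deviation is to choose Withhold for all 3 undetected periods, earning 21 each, then 7 forever once detected.
Deviation value: 21(1−δ^3)/(1−δ) + 7δ^3/(1−δ); cooperation value: 11/(1−δ).
IC: 11 ≥ 21(1−δ^3) + 7δ^3 = 21 − 14δ^3.
So δ^3 ≥ 10/14 = 5/7, giving δ ≥ (5/7)^(1/3) ≈ 0.894.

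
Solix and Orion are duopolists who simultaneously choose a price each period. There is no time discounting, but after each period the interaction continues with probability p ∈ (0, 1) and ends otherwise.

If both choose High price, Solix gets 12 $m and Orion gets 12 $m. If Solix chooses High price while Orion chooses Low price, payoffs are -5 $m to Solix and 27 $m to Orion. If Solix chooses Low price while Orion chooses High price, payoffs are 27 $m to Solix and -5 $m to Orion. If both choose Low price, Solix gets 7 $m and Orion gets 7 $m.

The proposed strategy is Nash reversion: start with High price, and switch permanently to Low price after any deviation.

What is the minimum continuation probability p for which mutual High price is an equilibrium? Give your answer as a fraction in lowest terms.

3/4

Expected cooperation value is 12 + p·12 + p²·12 + … = 12/(1−p); deviation gives 27 + p·7/(1−p).
12 ≥ 27(1−p) + 7p ⇒ 20p ≥ 15 ⇒ p ≥ 15/20 = 3/4.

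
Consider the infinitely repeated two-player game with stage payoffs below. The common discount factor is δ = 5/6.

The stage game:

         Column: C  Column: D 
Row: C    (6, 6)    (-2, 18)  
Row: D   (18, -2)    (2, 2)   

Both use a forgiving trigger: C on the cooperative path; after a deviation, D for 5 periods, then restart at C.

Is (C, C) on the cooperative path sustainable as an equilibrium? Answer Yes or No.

No

IC: δ+…+δ^5 ≥ (18−6)/(6−2) = 3.
At δ = 5/6: partial sum = 2.9906 < 3.0000. Cooperation not sustainable.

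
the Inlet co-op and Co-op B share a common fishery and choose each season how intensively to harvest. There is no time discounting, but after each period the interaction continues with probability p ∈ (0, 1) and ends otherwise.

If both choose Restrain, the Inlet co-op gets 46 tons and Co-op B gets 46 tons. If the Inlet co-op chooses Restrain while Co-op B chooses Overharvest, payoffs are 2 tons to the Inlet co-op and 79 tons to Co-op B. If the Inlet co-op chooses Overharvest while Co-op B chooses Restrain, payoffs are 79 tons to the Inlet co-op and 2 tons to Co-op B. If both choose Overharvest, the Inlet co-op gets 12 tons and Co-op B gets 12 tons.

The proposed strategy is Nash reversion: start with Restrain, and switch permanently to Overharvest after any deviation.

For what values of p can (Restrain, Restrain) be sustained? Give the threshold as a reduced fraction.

Expected cooperation value is 46 + p·46 + p²·46 + … = 46/(1−p); deviation gives 79 + p·12/(1−p).
46 ≥ 79(1−p) + 12p ⇒ 67p ≥ 33 ⇒ p ≥ 33/67.

33/67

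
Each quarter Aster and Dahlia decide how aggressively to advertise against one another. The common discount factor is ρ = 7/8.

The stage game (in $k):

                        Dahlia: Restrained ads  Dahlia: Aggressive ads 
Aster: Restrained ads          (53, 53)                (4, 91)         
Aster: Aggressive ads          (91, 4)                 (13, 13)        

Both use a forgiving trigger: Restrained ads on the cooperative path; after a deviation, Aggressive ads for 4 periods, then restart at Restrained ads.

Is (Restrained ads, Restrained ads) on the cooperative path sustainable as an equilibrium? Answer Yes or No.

Yes

A one-shot deviation gives 91 now, then 13 for 4 periods, then back to 53.
Gain from deviating: (91−53) today; loss: (53−13) in each of the next 4 periods.
No-deviation condition: (53−13)(ρ+…+ρ^4) ≥ 91−53, i.e. ρ+…+ρ^4 ≥ 19/20.
At ρ = 7/8: ρ+…+ρ^4 = 2.8967 ≥ 0.9500.
So cooperation is sustainable.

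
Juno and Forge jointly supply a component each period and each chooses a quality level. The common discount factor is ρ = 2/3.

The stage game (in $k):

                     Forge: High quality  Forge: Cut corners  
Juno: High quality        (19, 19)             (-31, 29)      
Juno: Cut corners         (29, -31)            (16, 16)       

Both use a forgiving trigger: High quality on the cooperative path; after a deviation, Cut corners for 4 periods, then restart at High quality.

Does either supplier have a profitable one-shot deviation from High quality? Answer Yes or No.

Yes

IC: ρ+…+ρ^4 ≥ (29−19)/(19−16) = 10/3.
At ρ = 2/3: partial sum = 1.6049 < 3.3333. Cooperation not sustainable.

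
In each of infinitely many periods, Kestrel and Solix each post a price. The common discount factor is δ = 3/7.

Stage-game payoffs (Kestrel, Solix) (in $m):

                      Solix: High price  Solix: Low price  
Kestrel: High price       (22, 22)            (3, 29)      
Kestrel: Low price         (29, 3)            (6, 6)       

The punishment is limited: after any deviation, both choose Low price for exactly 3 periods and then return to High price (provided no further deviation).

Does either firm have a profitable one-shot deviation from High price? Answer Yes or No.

IC: δ+…+δ^3 ≥ (29−22)/(22−6) = 7/16.
At δ = 3/7: partial sum = 0.6910 ≥ 0.4375. Cooperation sustainable.

No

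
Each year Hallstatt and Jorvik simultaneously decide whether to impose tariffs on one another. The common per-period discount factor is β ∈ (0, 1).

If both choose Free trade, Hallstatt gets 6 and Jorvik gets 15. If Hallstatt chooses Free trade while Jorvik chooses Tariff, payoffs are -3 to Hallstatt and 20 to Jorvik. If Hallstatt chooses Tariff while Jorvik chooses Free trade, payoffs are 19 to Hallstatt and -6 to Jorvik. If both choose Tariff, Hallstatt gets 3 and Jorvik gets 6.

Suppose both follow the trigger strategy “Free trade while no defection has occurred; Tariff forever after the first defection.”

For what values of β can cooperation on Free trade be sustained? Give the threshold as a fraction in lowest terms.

13/16

Hallstatt's threshold: (19−6)/(19−3) = 13/16.
Jorvik's threshold: (20−15)/(20−6) = 5/14.
13/16 > 5/14, so Hallstatt binds and β* = 13/16.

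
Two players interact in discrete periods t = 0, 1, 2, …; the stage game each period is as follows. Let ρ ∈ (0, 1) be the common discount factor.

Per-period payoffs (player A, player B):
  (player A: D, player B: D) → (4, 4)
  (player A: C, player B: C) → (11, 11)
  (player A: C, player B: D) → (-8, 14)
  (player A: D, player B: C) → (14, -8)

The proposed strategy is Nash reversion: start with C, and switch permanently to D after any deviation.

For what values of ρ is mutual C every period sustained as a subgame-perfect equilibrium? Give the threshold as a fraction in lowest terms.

3/10

One-period gain from deviating is 14 − 11 = 3. The loss is 11 − 4 = 7 in every subsequent period, with present value 7·ρ/(1−ρ).
Deviation is unprofitable when 7·ρ/(1−ρ) ≥ 3, i.e. ρ/(1−ρ) ≥ 3/7.
Equivalently ρ ≥ 3/(3+7) = 3/10.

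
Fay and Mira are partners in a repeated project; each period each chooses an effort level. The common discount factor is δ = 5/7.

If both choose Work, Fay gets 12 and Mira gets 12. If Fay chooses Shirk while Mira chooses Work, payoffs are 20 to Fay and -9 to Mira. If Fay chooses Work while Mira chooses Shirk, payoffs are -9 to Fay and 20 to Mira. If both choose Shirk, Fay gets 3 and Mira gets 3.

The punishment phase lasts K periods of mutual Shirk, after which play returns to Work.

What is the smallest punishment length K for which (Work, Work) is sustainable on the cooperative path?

IC: δ(1−δ^K)/(1−δ) ≥ (20−12)/(12−3) = 8/9.
With δ = 5/7: need 1 − δ^K ≥ 8/9·(1−5/7)/(5/7), i.e. δ^K ≤ 0.6444.
Since (5/7)^1 = 0.7143 and (5/7)^2 = 0.5102, the smallest such K is 2.

2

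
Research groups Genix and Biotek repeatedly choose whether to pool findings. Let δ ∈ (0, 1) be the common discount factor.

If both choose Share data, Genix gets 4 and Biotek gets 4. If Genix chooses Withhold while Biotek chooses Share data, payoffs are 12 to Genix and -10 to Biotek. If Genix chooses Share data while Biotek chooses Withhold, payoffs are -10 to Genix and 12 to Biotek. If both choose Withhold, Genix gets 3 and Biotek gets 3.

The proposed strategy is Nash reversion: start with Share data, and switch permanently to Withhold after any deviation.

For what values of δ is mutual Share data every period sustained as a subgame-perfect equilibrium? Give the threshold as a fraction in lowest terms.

8/9

Cooperation forever yields 4 each period: 4/(1−δ).
Deviating yields 12 once, then 3 forever: 12 + 3δ/(1−δ).
No profitable deviation requires 4/(1−δ) ≥ 12 + 3δ/(1−δ).
Multiplying by (1−δ): 4 ≥ 12(1−δ) + 3δ = 12 − 9δ.
So 9δ ≥ 8, i.e. δ ≥ 8/9.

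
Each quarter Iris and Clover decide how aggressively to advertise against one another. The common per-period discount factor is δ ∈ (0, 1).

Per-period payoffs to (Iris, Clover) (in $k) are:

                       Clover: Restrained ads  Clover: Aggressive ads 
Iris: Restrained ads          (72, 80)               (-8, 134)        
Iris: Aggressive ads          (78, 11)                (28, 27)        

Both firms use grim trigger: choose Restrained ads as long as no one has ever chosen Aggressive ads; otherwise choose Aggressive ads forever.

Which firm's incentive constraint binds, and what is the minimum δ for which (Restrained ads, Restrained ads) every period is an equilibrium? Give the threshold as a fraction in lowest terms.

Clover; δ ≥ 54/107

Iris's threshold: (78−72)/(78−28) = 3/25.
Clover's threshold: (134−80)/(134−27) = 54/107.
3/25 < 54/107, so Clover binds and δ* = 54/107.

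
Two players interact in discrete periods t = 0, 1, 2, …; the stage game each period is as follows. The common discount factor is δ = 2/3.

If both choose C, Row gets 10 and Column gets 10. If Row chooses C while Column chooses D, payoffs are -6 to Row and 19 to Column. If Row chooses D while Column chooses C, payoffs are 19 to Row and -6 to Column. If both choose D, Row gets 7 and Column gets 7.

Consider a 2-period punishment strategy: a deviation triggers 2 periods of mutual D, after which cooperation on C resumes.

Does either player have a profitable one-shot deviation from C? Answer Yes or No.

Yes

IC: δ+…+δ^2 ≥ (19−10)/(10−7) = 3.
At δ = 2/3: partial sum = 1.1111 < 3.0000. Cooperation not sustainable.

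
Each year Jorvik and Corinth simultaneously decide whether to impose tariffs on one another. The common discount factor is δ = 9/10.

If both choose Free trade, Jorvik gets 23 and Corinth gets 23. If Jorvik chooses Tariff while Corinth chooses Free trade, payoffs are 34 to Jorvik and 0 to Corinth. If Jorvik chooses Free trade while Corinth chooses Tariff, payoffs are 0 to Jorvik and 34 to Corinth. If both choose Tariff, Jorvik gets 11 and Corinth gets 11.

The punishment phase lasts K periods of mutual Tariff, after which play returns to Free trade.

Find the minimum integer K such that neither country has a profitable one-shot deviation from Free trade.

2

Need Σ_{k=1}^{K} δ^k ≥ (34−23)/(23−11) = 0.9167 at δ = 9/10.
At K = 1 the sum is 0.9000 < 0.9167; at K = 2 it is 1.7100 ≥ 0.9167.
So the minimum punishment length is K = 2.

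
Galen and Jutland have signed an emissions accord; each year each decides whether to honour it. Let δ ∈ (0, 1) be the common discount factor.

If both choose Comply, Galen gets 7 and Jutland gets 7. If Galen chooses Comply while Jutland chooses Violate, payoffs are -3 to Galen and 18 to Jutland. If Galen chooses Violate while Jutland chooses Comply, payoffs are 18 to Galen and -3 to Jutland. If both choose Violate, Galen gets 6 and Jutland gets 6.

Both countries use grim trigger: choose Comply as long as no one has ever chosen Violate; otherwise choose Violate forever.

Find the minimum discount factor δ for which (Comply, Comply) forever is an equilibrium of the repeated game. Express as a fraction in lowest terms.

11/12

Under grim trigger the critical discount factor is (T−C)/(T−P) with T = 18, C = 7, P = 6.
δ* = (18−7)/(18−6) = 11/12.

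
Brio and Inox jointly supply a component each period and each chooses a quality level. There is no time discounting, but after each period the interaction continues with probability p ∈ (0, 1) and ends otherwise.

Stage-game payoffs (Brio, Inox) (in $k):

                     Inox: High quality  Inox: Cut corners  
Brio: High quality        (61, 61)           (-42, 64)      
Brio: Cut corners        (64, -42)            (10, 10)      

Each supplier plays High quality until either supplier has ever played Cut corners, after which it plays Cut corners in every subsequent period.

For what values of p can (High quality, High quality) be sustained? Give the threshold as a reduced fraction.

Expected cooperation value is 61 + p·61 + p²·61 + … = 61/(1−p); deviation gives 64 + p·10/(1−p).
61 ≥ 64(1−p) + 10p ⇒ 54p ≥ 3 ⇒ p ≥ 3/54 = 1/18.

1/18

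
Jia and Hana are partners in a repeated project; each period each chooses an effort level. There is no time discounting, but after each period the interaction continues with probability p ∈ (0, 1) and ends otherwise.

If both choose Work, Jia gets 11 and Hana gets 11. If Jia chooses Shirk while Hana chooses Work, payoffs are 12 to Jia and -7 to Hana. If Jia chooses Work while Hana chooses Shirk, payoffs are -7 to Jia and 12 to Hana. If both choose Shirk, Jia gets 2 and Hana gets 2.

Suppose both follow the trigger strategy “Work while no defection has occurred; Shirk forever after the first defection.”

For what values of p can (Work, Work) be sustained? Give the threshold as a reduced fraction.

1/10

With no time discounting, the continuation probability p plays the role of the discount factor.
Grim-trigger IC: 11/(1−p) ≥ 12 + 2p/(1−p) ⇒ p ≥ (12−11)/(12−2) = 1/10.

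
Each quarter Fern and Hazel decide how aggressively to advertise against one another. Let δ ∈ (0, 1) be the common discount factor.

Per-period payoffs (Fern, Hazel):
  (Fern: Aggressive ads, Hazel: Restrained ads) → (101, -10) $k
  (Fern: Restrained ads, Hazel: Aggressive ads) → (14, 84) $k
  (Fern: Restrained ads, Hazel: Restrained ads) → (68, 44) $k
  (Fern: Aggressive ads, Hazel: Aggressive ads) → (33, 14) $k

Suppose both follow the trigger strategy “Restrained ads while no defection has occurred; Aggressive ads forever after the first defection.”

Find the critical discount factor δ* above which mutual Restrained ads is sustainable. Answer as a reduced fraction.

For Fern: deviation gain 101−68 = 33, per-period punishment loss 68−33 = 35. IC gives δ ≥ 33/68.
For Hazel: gain 40, loss 30 per period, so δ ≥ 40/70 = 4/7.
The tighter constraint is Hazel's, so cooperation needs δ ≥ 4/7.

4/7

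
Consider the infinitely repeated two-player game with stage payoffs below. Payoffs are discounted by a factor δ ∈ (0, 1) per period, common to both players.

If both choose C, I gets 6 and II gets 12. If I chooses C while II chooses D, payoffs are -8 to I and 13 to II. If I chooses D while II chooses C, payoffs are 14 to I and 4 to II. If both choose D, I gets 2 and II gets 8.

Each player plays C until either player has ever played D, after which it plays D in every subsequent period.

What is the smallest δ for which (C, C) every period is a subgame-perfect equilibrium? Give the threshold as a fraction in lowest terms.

2/3

I: cooperation gives 6 each period; deviation gives 14 once then 2 forever.
  6/(1−δ) ≥ 14 + 2δ/(1−δ) ⇒ δ ≥ 8/12 = 2/3.
II: cooperation gives 12 each period; deviation gives 13 once then 8 forever.
  δ ≥ 1/5.
Both must hold, so the binding constraint is I's: δ ≥ 2/3.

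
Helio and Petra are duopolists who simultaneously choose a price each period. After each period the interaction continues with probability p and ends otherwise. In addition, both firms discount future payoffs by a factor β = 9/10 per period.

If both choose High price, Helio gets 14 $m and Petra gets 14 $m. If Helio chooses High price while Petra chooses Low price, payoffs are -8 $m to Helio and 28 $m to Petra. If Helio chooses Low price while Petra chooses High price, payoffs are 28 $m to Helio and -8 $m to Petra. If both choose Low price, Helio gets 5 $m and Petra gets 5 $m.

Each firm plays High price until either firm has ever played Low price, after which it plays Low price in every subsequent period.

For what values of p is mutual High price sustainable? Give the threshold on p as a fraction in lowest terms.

Expected continuation weight on next period's payoff is β·p = 9/10·p, which plays the role of the discount factor.
Cooperation requires 9/10·p ≥ (28−14)/(28−5) = 14/23, hence p ≥ 140/207.

140/207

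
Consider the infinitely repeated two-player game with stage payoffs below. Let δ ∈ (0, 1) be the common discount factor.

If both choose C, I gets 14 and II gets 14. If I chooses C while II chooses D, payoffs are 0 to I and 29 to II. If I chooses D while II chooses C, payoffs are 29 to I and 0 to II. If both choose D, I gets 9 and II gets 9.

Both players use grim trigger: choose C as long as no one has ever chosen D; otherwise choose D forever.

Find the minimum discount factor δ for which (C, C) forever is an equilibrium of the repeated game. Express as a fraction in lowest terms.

14/(1−δ) ≥ 29 + 9δ/(1−δ)
14 ≥ 29 − 20δ
δ ≥ 15/20 = 3/4.

3/4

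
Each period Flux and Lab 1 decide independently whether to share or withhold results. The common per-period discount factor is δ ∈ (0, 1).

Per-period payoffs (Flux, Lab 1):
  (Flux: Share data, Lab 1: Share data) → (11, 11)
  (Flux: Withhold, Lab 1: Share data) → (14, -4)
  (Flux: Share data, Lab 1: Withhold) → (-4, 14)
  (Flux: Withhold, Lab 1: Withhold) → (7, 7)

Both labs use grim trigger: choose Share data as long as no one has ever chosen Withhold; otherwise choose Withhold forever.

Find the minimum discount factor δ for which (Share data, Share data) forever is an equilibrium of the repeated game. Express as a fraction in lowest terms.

3/7

Cooperation forever yields 11 each period: 11/(1−δ).
Deviating yields 14 once, then 7 forever: 14 + 7δ/(1−δ).
No profitable deviation requires 11/(1−δ) ≥ 14 + 7δ/(1−δ).
Multiplying by (1−δ): 11 ≥ 14(1−δ) + 7δ = 14 − 7δ.
So 7δ ≥ 3, i.e. δ ≥ 3/7.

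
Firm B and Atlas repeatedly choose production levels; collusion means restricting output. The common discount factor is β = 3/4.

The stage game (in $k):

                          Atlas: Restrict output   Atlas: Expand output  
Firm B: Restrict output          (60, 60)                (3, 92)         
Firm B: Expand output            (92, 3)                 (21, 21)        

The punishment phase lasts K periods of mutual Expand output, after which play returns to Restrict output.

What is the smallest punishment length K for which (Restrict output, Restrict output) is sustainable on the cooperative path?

No profitable deviation requires (60−21)(β+…+β^K) ≥ 92−60, i.e. β+…+β^K ≥ 32/39 ≈ 0.8205.
With β = 3/4, the partial sums are K=1: 0.7500, K=2: 1.3125.
K = 2 is the first length at which the sum reaches 0.8205.

2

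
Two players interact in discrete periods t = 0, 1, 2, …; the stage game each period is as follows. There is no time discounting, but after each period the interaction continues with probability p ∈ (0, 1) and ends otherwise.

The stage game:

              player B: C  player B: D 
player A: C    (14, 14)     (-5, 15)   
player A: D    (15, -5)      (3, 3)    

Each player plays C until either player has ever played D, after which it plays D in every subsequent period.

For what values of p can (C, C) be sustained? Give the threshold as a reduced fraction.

With no time discounting, the continuation probability p plays the role of the discount factor.
Grim-trigger IC: 14/(1−p) ≥ 15 + 3p/(1−p) ⇒ p ≥ (15−14)/(15−3) = 1/12.

1/12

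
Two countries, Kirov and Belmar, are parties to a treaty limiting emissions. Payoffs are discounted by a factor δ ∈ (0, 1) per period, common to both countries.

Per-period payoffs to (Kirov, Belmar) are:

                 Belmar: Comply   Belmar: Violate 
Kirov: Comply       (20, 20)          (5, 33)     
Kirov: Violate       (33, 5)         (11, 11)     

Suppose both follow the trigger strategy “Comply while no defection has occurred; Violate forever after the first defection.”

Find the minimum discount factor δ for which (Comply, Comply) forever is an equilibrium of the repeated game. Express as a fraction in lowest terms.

Under grim trigger the critical discount factor is (T−C)/(T−P) with T = 33, C = 20, P = 11.
δ* = (33−20)/(33−11) = 13/22.

13/22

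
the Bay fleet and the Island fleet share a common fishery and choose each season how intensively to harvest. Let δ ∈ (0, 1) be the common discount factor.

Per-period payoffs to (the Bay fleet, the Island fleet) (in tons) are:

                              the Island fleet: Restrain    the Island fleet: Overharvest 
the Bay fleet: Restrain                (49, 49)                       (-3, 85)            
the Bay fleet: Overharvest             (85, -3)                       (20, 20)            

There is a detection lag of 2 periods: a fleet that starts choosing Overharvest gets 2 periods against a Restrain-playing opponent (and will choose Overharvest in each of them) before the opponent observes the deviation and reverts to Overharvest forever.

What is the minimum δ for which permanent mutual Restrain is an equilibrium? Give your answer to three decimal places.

A deviator earns 85 for 2 periods, then 20 forever; cooperating earns 49 forever. Multiplying the IC by (1−δ):
49 ≥ 85(1−δ^2) + 20δ^2, so 65·δ^2 ≥ 36 and δ^2 ≥ 36/65.
δ ≥ (36/65)^(1/2) ≈ 0.744.

0.744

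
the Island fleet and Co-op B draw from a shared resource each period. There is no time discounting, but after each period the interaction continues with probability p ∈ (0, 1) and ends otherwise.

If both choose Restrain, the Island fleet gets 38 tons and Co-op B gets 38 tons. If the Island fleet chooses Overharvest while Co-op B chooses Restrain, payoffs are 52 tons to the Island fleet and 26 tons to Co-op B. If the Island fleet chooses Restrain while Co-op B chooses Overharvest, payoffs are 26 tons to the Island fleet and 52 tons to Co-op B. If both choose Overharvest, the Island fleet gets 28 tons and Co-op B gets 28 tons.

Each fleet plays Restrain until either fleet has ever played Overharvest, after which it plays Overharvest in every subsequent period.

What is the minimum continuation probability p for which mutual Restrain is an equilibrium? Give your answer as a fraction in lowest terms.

Expected cooperation value is 38 + p·38 + p²·38 + … = 38/(1−p); deviation gives 52 + p·28/(1−p).
38 ≥ 52(1−p) + 28p ⇒ 24p ≥ 14 ⇒ p ≥ 14/24 = 7/12.

7/12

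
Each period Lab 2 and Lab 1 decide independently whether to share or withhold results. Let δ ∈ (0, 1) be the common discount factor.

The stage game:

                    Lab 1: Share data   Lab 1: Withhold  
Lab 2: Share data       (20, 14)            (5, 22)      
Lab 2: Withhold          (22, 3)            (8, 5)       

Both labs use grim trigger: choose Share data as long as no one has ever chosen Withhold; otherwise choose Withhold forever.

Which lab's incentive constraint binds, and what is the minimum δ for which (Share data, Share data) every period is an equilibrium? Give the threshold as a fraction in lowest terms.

Lab 1; δ ≥ 8/17

For Lab 2: deviation gain 22−20 = 2, per-period punishment loss 20−8 = 12. IC gives δ ≥ 2/14 = 1/7.
For Lab 1: gain 8, loss 9 per period, so δ ≥ 8/17.
The tighter constraint is Lab 1's, so cooperation needs δ ≥ 8/17.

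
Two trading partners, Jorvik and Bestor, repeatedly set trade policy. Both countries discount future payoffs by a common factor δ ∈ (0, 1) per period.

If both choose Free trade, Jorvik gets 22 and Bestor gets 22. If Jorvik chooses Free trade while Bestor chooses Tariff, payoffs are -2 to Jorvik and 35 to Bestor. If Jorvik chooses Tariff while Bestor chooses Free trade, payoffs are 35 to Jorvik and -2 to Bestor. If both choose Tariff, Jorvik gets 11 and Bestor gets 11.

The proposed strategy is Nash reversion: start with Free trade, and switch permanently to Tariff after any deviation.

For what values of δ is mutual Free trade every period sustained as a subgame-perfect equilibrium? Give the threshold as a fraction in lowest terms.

One-period gain from deviating is 35 − 22 = 13. The loss is 22 − 11 = 11 in every subsequent period, with present value 11·δ/(1−δ).
Deviation is unprofitable when 11·δ/(1−δ) ≥ 13, i.e. δ/(1−δ) ≥ 13/11.
Equivalently δ ≥ 13/(13+11) = 13/24.

13/24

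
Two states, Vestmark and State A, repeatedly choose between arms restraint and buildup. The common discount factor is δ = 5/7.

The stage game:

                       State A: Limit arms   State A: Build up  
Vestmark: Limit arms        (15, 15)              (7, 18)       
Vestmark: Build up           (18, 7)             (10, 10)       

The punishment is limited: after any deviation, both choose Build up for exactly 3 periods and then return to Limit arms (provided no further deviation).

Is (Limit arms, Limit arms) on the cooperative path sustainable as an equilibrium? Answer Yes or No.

Yes

Comparing payoff streams over the 4 periods until play realigns: cooperate → 15(1+δ+…+δ^3); deviate → 18 + 10(δ+…+δ^3).
Cooperation is sustained iff (15−10)(δ+…+δ^3) ≥ 18−15.
δ+…+δ^3 = 5/7·(1−(5/7)^3)/(1−5/7) = 1.5889, and (18−15)/(15−10) = 0.6000.
1.5889 ≥ 0.6000, so cooperation is sustainable.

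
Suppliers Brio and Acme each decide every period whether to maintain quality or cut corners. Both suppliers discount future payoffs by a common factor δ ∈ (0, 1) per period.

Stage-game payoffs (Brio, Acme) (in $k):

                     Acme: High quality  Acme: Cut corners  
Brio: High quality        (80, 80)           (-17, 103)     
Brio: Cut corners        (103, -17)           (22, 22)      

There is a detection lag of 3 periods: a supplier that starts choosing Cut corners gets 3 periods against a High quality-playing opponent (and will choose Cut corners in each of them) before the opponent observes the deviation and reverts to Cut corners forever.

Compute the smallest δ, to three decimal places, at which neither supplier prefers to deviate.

A deviator earns 103 for 3 periods, then 22 forever; cooperating earns 80 forever. Multiplying the IC by (1−δ):
80 ≥ 103(1−δ^3) + 22δ^3, so 81·δ^3 ≥ 23 and δ^3 ≥ 23/81.
δ ≥ (23/81)^(1/3) ≈ 0.657.

0.657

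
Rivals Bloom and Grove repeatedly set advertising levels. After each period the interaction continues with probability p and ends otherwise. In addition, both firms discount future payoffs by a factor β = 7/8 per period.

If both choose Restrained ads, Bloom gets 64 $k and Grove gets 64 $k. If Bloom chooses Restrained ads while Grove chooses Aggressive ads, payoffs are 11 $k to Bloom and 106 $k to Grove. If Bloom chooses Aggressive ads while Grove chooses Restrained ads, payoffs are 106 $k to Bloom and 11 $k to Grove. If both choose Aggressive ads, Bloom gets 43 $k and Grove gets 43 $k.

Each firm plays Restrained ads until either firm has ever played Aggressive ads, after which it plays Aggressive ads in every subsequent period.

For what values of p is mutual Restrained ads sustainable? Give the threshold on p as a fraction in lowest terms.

16/21

With continuation probability p and discount β, the effective per-period discount factor is βp.
Grim-trigger IC: βp ≥ (106−64)/(106−43) = 2/3.
So p ≥ (2/3)/(7/8) = 16/21.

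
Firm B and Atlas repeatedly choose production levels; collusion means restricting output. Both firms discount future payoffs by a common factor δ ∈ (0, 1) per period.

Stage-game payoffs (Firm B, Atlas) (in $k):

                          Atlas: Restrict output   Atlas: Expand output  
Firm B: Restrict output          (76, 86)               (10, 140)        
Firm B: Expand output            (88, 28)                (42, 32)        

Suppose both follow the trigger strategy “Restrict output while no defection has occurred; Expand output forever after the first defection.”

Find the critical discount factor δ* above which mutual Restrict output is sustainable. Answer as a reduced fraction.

Firm B: cooperation gives 76 each period; deviation gives 88 once then 42 forever.
  76/(1−δ) ≥ 88 + 42δ/(1−δ) ⇒ δ ≥ 12/46 = 6/23.
Atlas: cooperation gives 86 each period; deviation gives 140 once then 32 forever.
  δ ≥ 54/108 = 1/2.
Both must hold, so the binding constraint is Atlas's: δ ≥ 1/2.

1/2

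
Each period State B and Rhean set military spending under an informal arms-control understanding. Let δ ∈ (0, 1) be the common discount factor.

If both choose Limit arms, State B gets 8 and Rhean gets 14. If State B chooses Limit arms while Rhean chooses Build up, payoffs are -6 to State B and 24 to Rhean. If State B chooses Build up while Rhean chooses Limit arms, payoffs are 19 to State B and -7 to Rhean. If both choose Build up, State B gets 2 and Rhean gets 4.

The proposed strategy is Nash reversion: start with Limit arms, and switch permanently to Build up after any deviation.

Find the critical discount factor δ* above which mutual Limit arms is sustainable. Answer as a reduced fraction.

State B: cooperation gives 8 each period; deviation gives 19 once then 2 forever.
  8/(1−δ) ≥ 19 + 2δ/(1−δ) ⇒ δ ≥ 11/17.
Rhean: cooperation gives 14 each period; deviation gives 24 once then 4 forever.
  δ ≥ 10/20 = 1/2.
Both must hold, so the binding constraint is State B's: δ ≥ 11/17.

11/17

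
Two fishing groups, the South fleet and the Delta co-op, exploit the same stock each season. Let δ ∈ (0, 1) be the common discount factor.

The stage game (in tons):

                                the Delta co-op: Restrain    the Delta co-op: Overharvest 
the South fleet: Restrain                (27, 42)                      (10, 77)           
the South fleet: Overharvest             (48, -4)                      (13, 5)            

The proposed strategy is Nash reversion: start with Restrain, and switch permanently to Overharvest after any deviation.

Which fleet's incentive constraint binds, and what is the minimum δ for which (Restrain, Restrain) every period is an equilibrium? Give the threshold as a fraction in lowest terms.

the South fleet; δ ≥ 3/5

For the South fleet: deviation gain 48−27 = 21, per-period punishment loss 27−13 = 14. IC gives δ ≥ 21/35 = 3/5.
For the Delta co-op: gain 35, loss 37 per period, so δ ≥ 35/72.
The tighter constraint is the South fleet's, so cooperation needs δ ≥ 3/5.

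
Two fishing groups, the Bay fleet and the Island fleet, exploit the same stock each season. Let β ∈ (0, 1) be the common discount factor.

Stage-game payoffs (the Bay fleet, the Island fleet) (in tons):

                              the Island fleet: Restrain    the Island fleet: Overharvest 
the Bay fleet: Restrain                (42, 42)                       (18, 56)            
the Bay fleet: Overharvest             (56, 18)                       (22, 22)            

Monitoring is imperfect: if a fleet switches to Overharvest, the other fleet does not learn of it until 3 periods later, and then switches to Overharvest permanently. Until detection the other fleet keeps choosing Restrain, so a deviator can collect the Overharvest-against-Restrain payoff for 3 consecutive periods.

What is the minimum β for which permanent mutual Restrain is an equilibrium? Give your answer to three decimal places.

A deviator earns 56 for 3 periods, then 22 forever; cooperating earns 42 forever. Multiplying the IC by (1−β):
42 ≥ 56(1−β^3) + 22β^3, so 34·β^3 ≥ 14 and β^3 ≥ 7/17.
β ≥ (7/17)^(1/3) ≈ 0.744.

0.744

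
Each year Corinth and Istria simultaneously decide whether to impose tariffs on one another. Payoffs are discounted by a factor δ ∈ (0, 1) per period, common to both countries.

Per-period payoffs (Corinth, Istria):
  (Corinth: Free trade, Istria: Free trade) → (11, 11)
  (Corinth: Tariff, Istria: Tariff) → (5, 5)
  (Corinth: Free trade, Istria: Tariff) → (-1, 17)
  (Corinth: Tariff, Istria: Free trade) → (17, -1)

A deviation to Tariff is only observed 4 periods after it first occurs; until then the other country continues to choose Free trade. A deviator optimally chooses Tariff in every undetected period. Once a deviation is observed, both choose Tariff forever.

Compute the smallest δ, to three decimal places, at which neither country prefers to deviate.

0.841

Deviating for the 4 undetected periods gains 17−11 = 6 per period over cooperation, then loses 11−5 = 6 per period forever once punishment starts.
Gain: 6(1 + δ + … + δ^3); loss: 6·δ^4/(1−δ).
No profitable deviation ⇔ 6(1−δ^4) ≤ 6·δ^4, i.e. δ^4 ≥ 6/(6+6) = 1/2.
Hence δ ≥ (1/2)^(1/4) ≈ 0.841.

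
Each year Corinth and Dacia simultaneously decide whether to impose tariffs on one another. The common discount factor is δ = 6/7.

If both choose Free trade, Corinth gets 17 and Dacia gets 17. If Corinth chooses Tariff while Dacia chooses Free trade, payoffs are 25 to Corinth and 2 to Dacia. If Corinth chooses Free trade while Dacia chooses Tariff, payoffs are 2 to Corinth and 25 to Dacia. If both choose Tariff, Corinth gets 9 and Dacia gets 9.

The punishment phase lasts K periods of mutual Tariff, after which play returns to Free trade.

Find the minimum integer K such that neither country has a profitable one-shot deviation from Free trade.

2

IC: δ(1−δ^K)/(1−δ) ≥ (25−17)/(17−9) = 1.
With δ = 6/7: need 1 − δ^K ≥ 1·(1−6/7)/(6/7), i.e. δ^K ≤ 0.8333.
Since (6/7)^1 = 0.8571 and (6/7)^2 = 0.7347, the smallest such K is 2.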